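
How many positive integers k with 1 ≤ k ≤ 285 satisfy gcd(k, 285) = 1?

144

Prime factorization: 285 = 3 * 5 * 19.
φ(285) = 285 · (1 − 1/3) · (1 − 1/5) · (1 − 1/19)
       = 285 · 144/285 = 144.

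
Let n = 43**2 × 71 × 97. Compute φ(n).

φ(12734063) = 12734063 · (1 − 1/43) · (1 − 1/71) · (1 − 1/97)
       = 12734063 · 282240/296141 = 12136320.

12136320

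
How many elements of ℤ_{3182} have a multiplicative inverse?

1512

First factor: 3182 = 2 · 37 · 43.
φ(3182) = 3182 · (1 − 1/2) · (1 − 1/37) · (1 − 1/43)
       = 3182 · 1512/3182 = 1512.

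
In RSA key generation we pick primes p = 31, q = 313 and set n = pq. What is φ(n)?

For distinct primes, φ(pq) = (p−1)(q−1) = 30 × 312 = 9360.

9360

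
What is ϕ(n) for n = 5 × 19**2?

1368

φ(1805) = 1805 · (1 − 1/5) · (1 − 1/19)
       = 1805 · 72/95 = 1368.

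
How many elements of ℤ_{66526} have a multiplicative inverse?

30240

First factor: 66526 = 2 × 29 × 31 × 37.
φ(66526) = 66526 · (1 − 1/2) · (1 − 1/29) · (1 − 1/31) · (1 − 1/37)
       = 66526 · 30240/66526 = 30240.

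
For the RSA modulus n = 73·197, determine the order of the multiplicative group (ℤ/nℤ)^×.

14112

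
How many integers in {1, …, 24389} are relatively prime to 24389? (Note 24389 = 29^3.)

φ(24389) = 24389 · (1 − 1/29)
       = 24389 · 28/29 = 23548.

23548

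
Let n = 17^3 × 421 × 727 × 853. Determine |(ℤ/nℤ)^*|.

1201277468160

φ(17^3) = 17^2·(17−1) = 289·16 = 4624.
φ(421) = 421 − 1 = 420.
φ(727) = 727 − 1 = 726.
φ(853) = 853 − 1 = 852.
Since φ is multiplicative, φ(1282662216863) = 4624 · 420 · 726 · 852 = 1201277468160.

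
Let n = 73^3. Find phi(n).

383688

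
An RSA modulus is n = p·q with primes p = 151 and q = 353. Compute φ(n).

φ(pq) = (p−1)(q−1) = 150 · 352 = 52800.

52800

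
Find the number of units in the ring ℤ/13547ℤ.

First factor: 13547 = 19 × 23 × 31.
φ(13547) = 13547 · (1 − 1/19) · (1 − 1/23) · (1 − 1/31)
       = 13547 · 11880/13547 = 11880.

11880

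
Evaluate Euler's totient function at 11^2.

110

φ(121) = 121 · (1 − 1/11)
       = 121 · 10/11 = 110.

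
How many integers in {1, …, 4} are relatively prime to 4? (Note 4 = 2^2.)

2

φ(4) = 4 · (1 − 1/2)
       = 4 · 1/2 = 2.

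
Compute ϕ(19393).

First factor: 19393 = 11 · 41 · 43.
φ(11) = 11 − 1 = 10.
φ(41) = 41 − 1 = 40.
φ(43) = 43 − 1 = 42.
Multiply: 10 · 40 · 42 = 16800.

16800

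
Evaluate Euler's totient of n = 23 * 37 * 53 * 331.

φ(23) = 23 − 1 = 22.
φ(37) = 37 − 1 = 36.
φ(53) = 53 − 1 = 52.
φ(331) = 331 − 1 = 330.
Multiply: 22 · 36 · 52 · 330 = 13590720.

13590720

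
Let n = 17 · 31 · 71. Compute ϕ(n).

φ(17) = 17 − 1 = 16.
φ(31) = 31 − 1 = 30.
φ(71) = 71 − 1 = 70.
Multiply: 16 · 30 · 70 = 33600.

33600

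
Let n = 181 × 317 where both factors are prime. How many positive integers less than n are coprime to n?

56880

φ(pq) = (p−1)(q−1) = 180 · 316 = 56880.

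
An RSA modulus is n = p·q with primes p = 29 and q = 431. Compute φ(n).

12040

φ(29) = 29 − 1 = 28.
φ(431) = 431 − 1 = 430.
φ(12499) = 28 × 430 = 12040.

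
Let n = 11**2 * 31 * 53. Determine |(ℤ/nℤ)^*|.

171600

φ(11^2) = 11^1·(11−1) = 11·10 = 110.
φ(31) = 31 − 1 = 30.
φ(53) = 53 − 1 = 52.
φ(198803) = 110 × 30 × 52 = 171600.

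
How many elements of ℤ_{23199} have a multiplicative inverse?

12960

Factor 23199: 23199 = 3 · 11 · 19 · 37.
φ(3) = 3 − 1 = 2.
φ(11) = 11 − 1 = 10.
φ(19) = 19 − 1 = 18.
φ(37) = 37 − 1 = 36.
φ(23199) = 2 × 10 × 18 × 36 = 12960.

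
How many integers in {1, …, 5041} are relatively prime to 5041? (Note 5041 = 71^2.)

φ(71^2) = 71^1·(71−1) = 71·70 = 4970.

4970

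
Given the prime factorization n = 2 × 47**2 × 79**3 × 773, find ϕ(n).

φ(2) = 2 − 1 = 1.
φ(47^2) = 47^2 − 47^1 = 2209 − 47 = 2162.
φ(79^3) = 79^3 − 79^2 = 493039 − 6241 = 486798.
φ(773) = 773 − 1 = 772.
Since φ is multiplicative, φ(1683784391446) = 1 · 2162 · 486798 · 772 = 812497017072.

812497017072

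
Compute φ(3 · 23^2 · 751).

759000

φ(1191837) = 1191837 · (1 − 1/3) · (1 − 1/23) · (1 − 1/751)
       = 1191837 · 33000/51819 = 759000.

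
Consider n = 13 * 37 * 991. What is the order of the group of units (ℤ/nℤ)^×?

427680

φ(476671) = 476671 · (1 − 1/13) · (1 − 1/37) · (1 − 1/991)
       = 476671 · 427680/476671 = 427680.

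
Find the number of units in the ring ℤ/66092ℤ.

66092 = 2^2 × 13 × 31 × 41.
φ(2^2) = 2^1·(2−1) = 2·1 = 2.
φ(13) = 13 − 1 = 12.
φ(31) = 31 − 1 = 30.
φ(41) = 41 − 1 = 40.
Since φ is multiplicative, φ(66092) = 2 · 12 · 30 · 40 = 28800.

28800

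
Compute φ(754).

Factor 754: 754 = 2 * 13 * 29.
φ(2) = 2 − 1 = 1.
φ(13) = 13 − 1 = 12.
φ(29) = 29 − 1 = 28.
Since φ is multiplicative, φ(754) = 1 · 12 · 28 = 336.

336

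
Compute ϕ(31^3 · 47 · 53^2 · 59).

φ(31^3) = 31^3 − 31^2 = 29791 − 961 = 28830.
φ(47) = 47 − 1 = 46.
φ(53^2) = 53^2 − 53^1 = 2809 − 53 = 2756.
φ(59) = 59 − 1 = 58.
φ(232052734387) = 28830 × 46 × 2756 × 58 = 211987220640.

211987220640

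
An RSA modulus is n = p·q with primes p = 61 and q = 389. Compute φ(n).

φ(61) = 61 − 1 = 60.
φ(389) = 389 − 1 = 388.
Since φ is multiplicative, φ(23729) = 60 · 388 = 23280.

23280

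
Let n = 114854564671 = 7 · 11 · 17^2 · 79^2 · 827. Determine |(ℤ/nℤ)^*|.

φ(114854564671) = 114854564671 · (1 − 1/7) · (1 − 1/11) · (1 − 1/17) · (1 − 1/79) · (1 − 1/827)
       = 114854564671 · 61850880/85520897 = 83065731840.

83065731840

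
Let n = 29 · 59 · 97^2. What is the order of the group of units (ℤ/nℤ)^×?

15122688

φ(16098799) = 16098799 · (1 − 1/29) · (1 − 1/59) · (1 − 1/97)
       = 16098799 · 155904/165967 = 15122688.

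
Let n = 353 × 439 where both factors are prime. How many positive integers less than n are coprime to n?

154176

φ(154967) = 154967 · (1 − 1/353) · (1 − 1/439)
       = 154967 · 154176/154967 = 154176.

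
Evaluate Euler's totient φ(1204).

504

First factor: 1204 = 2**2 · 7 · 43.
φ(1204) = 1204 · (1 − 1/2) · (1 − 1/7) · (1 − 1/43)
       = 1204 · 252/602 = 504.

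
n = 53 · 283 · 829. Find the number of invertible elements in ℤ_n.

12141792

φ(12434171) = 12434171 · (1 − 1/53) · (1 − 1/283) · (1 − 1/829)
       = 12434171 · 12141792/12434171 = 12141792.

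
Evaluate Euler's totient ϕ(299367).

181440

Prime factorization: 299367 = 3^2 · 29 · 31 · 37.
φ(299367) = 299367 · (1 − 1/3) · (1 − 1/29) · (1 − 1/31) · (1 − 1/37)
       = 299367 · 60480/99789 = 181440.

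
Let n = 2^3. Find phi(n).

4

φ(2^3) = 2^3 − 2^2 = 8 − 4 = 4.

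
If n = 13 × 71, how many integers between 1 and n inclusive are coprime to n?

840

φ(923) = 923 · (1 − 1/13) · (1 − 1/71)
       = 923 · 840/923 = 840.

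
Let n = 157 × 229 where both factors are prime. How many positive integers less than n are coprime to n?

35568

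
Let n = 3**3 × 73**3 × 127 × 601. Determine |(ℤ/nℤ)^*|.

522122630400

φ(801697515093) = 801697515093 · (1 − 1/3) · (1 − 1/73) · (1 − 1/127) · (1 − 1/601)
       = 801697515093 · 10886400/16715613 = 522122630400.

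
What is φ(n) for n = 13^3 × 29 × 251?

φ(15991963) = 15991963 · (1 − 1/13) · (1 − 1/29) · (1 − 1/251)
       = 15991963 · 84000/94627 = 14196000.

14196000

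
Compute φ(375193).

375193 = 7^2 * 13 * 19 * 31.
φ(375193) = 375193 · (1 − 1/7) · (1 − 1/13) · (1 − 1/19) · (1 − 1/31)
       = 375193 · 38880/53599 = 272160.

272160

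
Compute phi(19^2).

φ(19^2) = 19^2 − 19^1 = 361 − 19 = 342.

342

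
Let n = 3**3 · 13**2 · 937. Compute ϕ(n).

2628288

φ(4275531) = 4275531 · (1 − 1/3) · (1 − 1/13) · (1 − 1/937)
       = 4275531 · 22464/36543 = 2628288.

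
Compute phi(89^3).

697048

φ(89^3) = 89^2·(89−1) = 7921·88 = 697048.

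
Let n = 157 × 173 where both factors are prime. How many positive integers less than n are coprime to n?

26832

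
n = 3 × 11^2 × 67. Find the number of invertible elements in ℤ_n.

14520

φ(3) = 3 − 1 = 2.
φ(11^2) = 11^2 − 11^1 = 121 − 11 = 110.
φ(67) = 67 − 1 = 66.
Multiply: 2 · 110 · 66 = 14520.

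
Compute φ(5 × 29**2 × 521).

1688960

φ(5) = 5 − 1 = 4.
φ(29^2) = 29^1·(29−1) = 29·28 = 812.
φ(521) = 521 − 1 = 520.
Multiply: 4 · 812 · 520 = 1688960.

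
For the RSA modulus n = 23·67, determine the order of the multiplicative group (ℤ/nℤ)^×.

1452

For distinct primes, φ(pq) = (p−1)(q−1) = 22 × 66 = 1452.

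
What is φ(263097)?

263097 = 3^2 · 23 · 31 · 41.
φ(3^2) = 3^1·(3−1) = 3·2 = 6.
φ(23) = 23 − 1 = 22.
φ(31) = 31 − 1 = 30.
φ(41) = 41 − 1 = 40.
Since φ is multiplicative, φ(263097) = 6 · 22 · 30 · 40 = 158400.

158400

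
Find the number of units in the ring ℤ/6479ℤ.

First factor: 6479 = 11 · 19 · 31.
φ(11) = 11 − 1 = 10.
φ(19) = 19 − 1 = 18.
φ(31) = 31 − 1 = 30.
Multiply: 10 · 18 · 30 = 5400.

5400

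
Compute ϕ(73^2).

φ(5329) = 5329 · (1 − 1/73)
       = 5329 · 72/73 = 5256.

5256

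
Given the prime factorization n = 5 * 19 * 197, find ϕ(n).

14112

φ(5) = 5 − 1 = 4.
φ(19) = 19 − 1 = 18.
φ(197) = 197 − 1 = 196.
Since φ is multiplicative, φ(18715) = 4 · 18 · 196 = 14112.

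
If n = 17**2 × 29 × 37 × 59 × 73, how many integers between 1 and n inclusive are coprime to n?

φ(17^2) = 17^1·(17−1) = 17·16 = 272.
φ(29) = 29 − 1 = 28.
φ(37) = 37 − 1 = 36.
φ(59) = 59 − 1 = 58.
φ(73) = 73 − 1 = 72.
Multiply: 272 · 28 · 36 · 58 · 72 = 1144958976.

1144958976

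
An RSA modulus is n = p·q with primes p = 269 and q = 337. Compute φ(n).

φ(269) = 269 − 1 = 268.
φ(337) = 337 − 1 = 336.
Multiply: 268 · 336 = 90048.

90048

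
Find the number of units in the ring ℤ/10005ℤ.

4928

Prime factorization: 10005 = 3 · 5 · 23 · 29.
φ(10005) = 10005 · (1 − 1/3) · (1 − 1/5) · (1 − 1/23) · (1 − 1/29)
       = 10005 · 4928/10005 = 4928.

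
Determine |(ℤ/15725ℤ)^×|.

Prime factorization: 15725 = 5^2 * 17 * 37.
φ(5^2) = 5^1·(5−1) = 5·4 = 20.
φ(17) = 17 − 1 = 16.
φ(37) = 37 − 1 = 36.
Since φ is multiplicative, φ(15725) = 20 · 16 · 36 = 11520.

11520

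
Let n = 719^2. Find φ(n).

φ(719^2) = 719^2 − 719^1 = 516961 − 719 = 516242.

516242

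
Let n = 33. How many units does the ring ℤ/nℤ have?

20

33 = 3 × 11.
φ(3) = 3 − 1 = 2.
φ(11) = 11 − 1 = 10.
φ(33) = 2 × 10 = 20.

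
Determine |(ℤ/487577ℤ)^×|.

413952

487577 = 17 * 23 * 29 * 43.
φ(487577) = 487577 · (1 − 1/17) · (1 − 1/23) · (1 − 1/29) · (1 − 1/43)
       = 487577 · 413952/487577 = 413952.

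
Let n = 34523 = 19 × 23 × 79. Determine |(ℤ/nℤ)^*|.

30888

φ(19) = 19 − 1 = 18.
φ(23) = 23 − 1 = 22.
φ(79) = 79 − 1 = 78.
Since φ is multiplicative, φ(34523) = 18 · 22 · 78 = 30888.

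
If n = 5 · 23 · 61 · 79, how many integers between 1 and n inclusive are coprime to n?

411840

φ(554185) = 554185 · (1 − 1/5) · (1 − 1/23) · (1 − 1/61) · (1 − 1/79)
       = 554185 · 411840/554185 = 411840.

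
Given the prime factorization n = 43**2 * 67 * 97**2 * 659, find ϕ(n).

730349174016

φ(43^2) = 43^2 − 43^1 = 1849 − 43 = 1806.
φ(67) = 67 − 1 = 66.
φ(97^2) = 97^1·(97−1) = 97·96 = 9312.
φ(659) = 659 − 1 = 658.
φ(768140381873) = 1806 × 66 × 9312 × 658 = 730349174016.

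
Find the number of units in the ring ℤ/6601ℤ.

5280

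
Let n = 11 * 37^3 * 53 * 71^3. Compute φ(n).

9043239441600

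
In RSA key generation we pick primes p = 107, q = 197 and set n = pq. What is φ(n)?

20776

φ(n) = (p − 1)(q − 1) = (107−1)(197−1) = 106·196 = 20776.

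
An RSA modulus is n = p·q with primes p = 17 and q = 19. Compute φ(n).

φ(n) = (p − 1)(q − 1) = (17−1)(19−1) = 16·18 = 288.

288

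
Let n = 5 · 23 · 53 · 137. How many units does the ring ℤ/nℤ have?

φ(5) = 5 − 1 = 4.
φ(23) = 23 − 1 = 22.
φ(53) = 53 − 1 = 52.
φ(137) = 137 − 1 = 136.
φ(835015) = 4 × 22 × 52 × 136 = 622336.

622336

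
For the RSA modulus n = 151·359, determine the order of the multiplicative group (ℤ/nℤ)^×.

53700

φ(151) = 151 − 1 = 150.
φ(359) = 359 − 1 = 358.
Multiply: 150 · 358 = 53700.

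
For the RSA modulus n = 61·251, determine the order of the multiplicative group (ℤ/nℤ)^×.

15000

φ(15311) = 15311 · (1 − 1/61) · (1 − 1/251)
       = 15311 · 15000/15311 = 15000.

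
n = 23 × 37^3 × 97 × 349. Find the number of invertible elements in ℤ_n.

φ(39439388207) = 39439388207 · (1 − 1/23) · (1 − 1/37) · (1 − 1/97) · (1 − 1/349)
       = 39439388207 · 26459136/28808903 = 36222557184.

36222557184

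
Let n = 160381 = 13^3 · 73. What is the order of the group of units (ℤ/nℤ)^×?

φ(13^3) = 13^2·(13−1) = 169·12 = 2028.
φ(73) = 73 − 1 = 72.
φ(160381) = 2028 × 72 = 146016.

146016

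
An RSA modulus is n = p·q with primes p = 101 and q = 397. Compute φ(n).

39600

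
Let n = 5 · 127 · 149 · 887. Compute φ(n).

φ(83923505) = 83923505 · (1 − 1/5) · (1 − 1/127) · (1 − 1/149) · (1 − 1/887)
       = 83923505 · 66088512/83923505 = 66088512.

66088512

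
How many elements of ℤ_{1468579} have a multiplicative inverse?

Factor 1468579: 1468579 = 7^2 * 17 * 41 * 43.
φ(1468579) = 1468579 · (1 − 1/7) · (1 − 1/17) · (1 − 1/41) · (1 − 1/43)
       = 1468579 · 161280/209797 = 1128960.

1128960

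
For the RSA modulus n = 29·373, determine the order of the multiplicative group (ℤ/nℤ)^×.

10416

φ(29) = 29 − 1 = 28.
φ(373) = 373 − 1 = 372.
Multiply: 28 · 372 = 10416.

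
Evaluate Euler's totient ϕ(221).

192

Factor 221: 221 = 13 × 17.
φ(221) = 221 · (1 − 1/13) · (1 − 1/17)
       = 221 · 192/221 = 192.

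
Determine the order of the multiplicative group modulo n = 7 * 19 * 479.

φ(63707) = 63707 · (1 − 1/7) · (1 − 1/19) · (1 − 1/479)
       = 63707 · 51624/63707 = 51624.

51624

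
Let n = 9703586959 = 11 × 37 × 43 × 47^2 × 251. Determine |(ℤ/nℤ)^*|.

8172360000

φ(11) = 11 − 1 = 10.
φ(37) = 37 − 1 = 36.
φ(43) = 43 − 1 = 42.
φ(47^2) = 47^2 − 47^1 = 2209 − 47 = 2162.
φ(251) = 251 − 1 = 250.
φ(9703586959) = 10 × 36 × 42 × 2162 × 250 = 8172360000.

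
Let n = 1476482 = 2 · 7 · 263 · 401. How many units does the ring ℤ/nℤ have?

φ(1476482) = 1476482 · (1 − 1/2) · (1 − 1/7) · (1 − 1/263) · (1 − 1/401)
       = 1476482 · 628800/1476482 = 628800.

628800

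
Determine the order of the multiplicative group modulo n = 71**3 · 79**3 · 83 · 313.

4394727680091840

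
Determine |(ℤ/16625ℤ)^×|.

10800

Prime factorization: 16625 = 5^3 · 7 · 19.
φ(5^3) = 5^3 − 5^2 = 125 − 25 = 100.
φ(7) = 7 − 1 = 6.
φ(19) = 19 − 1 = 18.
φ(16625) = 100 × 6 × 18 = 10800.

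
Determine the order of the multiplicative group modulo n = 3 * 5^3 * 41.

8000

φ(15375) = 15375 · (1 − 1/3) · (1 − 1/5) · (1 − 1/41)
       = 15375 · 320/615 = 8000.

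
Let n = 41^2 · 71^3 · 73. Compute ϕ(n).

41666889600

φ(43920332543) = 43920332543 · (1 − 1/41) · (1 − 1/71) · (1 − 1/73)
       = 43920332543 · 201600/212503 = 41666889600.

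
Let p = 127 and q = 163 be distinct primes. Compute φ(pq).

20412

φ(n) = (p − 1)(q − 1) = (127−1)(163−1) = 126·162 = 20412.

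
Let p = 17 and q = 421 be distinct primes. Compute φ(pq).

φ(7157) = 7157 · (1 − 1/17) · (1 − 1/421)
       = 7157 · 6720/7157 = 6720.

6720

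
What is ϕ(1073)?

1008

1073 = 29 · 37.
φ(29) = 29 − 1 = 28.
φ(37) = 37 − 1 = 36.
φ(1073) = 28 × 36 = 1008.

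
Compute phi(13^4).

26364

φ(13^4) = 13^3·(13−1) = 2197·12 = 26364.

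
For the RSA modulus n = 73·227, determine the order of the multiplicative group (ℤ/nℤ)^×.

16272

φ(16571) = 16571 · (1 − 1/73) · (1 − 1/227)
       = 16571 · 16272/16571 = 16272.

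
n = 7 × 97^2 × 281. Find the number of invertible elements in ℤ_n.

φ(7) = 7 − 1 = 6.
φ(97^2) = 97^2 − 97^1 = 9409 − 97 = 9312.
φ(281) = 281 − 1 = 280.
Since φ is multiplicative, φ(18507503) = 6 · 9312 · 280 = 15644160.

15644160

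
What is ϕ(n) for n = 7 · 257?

1536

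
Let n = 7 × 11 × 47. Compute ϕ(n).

2760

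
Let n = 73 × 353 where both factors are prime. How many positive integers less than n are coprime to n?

For distinct primes, φ(pq) = (p−1)(q−1) = 72 × 352 = 25344.

25344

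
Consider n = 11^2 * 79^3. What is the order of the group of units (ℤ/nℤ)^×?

53547780

φ(59657719) = 59657719 · (1 − 1/11) · (1 − 1/79)
       = 59657719 · 780/869 = 53547780.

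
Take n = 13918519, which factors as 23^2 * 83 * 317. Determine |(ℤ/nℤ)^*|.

13111472

φ(23^2) = 23^2 − 23^1 = 529 − 23 = 506.
φ(83) = 83 − 1 = 82.
φ(317) = 317 − 1 = 316.
φ(13918519) = 506 × 82 × 316 = 13111472.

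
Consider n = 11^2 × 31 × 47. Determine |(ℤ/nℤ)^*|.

φ(11^2) = 11^1·(11−1) = 11·10 = 110.
φ(31) = 31 − 1 = 30.
φ(47) = 47 − 1 = 46.
φ(176297) = 110 × 30 × 46 = 151800.

151800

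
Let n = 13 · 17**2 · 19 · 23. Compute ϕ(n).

1292544

φ(13) = 13 − 1 = 12.
φ(17^2) = 17^2 − 17^1 = 289 − 17 = 272.
φ(19) = 19 − 1 = 18.
φ(23) = 23 − 1 = 22.
Multiply: 12 · 272 · 18 · 22 = 1292544.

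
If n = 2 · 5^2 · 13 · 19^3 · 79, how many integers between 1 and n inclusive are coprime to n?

121642560

φ(352209650) = 352209650 · (1 − 1/2) · (1 − 1/5) · (1 − 1/13) · (1 − 1/19) · (1 − 1/79)
       = 352209650 · 67392/195130 = 121642560.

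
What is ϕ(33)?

Prime factorization: 33 = 3 * 11.
φ(3) = 3 − 1 = 2.
φ(11) = 11 − 1 = 10.
Since φ is multiplicative, φ(33) = 2 · 10 = 20.

20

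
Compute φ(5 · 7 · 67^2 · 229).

φ(5) = 5 − 1 = 4.
φ(7) = 7 − 1 = 6.
φ(67^2) = 67^2 − 67^1 = 4489 − 67 = 4422.
φ(229) = 229 − 1 = 228.
φ(35979335) = 4 × 6 × 4422 × 228 = 24197184.

24197184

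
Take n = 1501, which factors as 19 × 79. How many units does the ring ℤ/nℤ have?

1404

φ(19) = 19 − 1 = 18.
φ(79) = 79 − 1 = 78.
Since φ is multiplicative, φ(1501) = 18 · 78 = 1404.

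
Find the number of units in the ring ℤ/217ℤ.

180

217 = 7 · 31.
φ(7) = 7 − 1 = 6.
φ(31) = 31 − 1 = 30.
φ(217) = 6 × 30 = 180.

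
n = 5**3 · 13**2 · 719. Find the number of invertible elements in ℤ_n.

11200800

φ(15188875) = 15188875 · (1 − 1/5) · (1 − 1/13) · (1 − 1/719)
       = 15188875 · 34464/46735 = 11200800.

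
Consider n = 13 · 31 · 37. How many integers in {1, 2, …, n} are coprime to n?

12960

φ(13) = 13 − 1 = 12.
φ(31) = 31 − 1 = 30.
φ(37) = 37 − 1 = 36.
Since φ is multiplicative, φ(14911) = 12 · 30 · 36 = 12960.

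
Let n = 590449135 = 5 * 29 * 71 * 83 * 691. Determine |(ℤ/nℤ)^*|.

φ(590449135) = 590449135 · (1 − 1/5) · (1 − 1/29) · (1 − 1/71) · (1 − 1/83) · (1 − 1/691)
       = 590449135 · 443587200/590449135 = 443587200.

443587200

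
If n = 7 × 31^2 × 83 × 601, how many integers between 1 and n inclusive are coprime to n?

274536000

φ(7) = 7 − 1 = 6.
φ(31^2) = 31^2 − 31^1 = 961 − 31 = 930.
φ(83) = 83 − 1 = 82.
φ(601) = 601 − 1 = 600.
Since φ is multiplicative, φ(335562941) = 6 · 930 · 82 · 600 = 274536000.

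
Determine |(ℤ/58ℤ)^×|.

28

Factor 58: 58 = 2 · 29.
φ(58) = 58 · (1 − 1/2) · (1 − 1/29)
       = 58 · 28/58 = 28.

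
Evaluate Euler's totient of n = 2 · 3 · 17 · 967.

30912

φ(98634) = 98634 · (1 − 1/2) · (1 − 1/3) · (1 − 1/17) · (1 − 1/967)
       = 98634 · 30912/98634 = 30912.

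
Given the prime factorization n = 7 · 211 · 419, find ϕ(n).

φ(618863) = 618863 · (1 − 1/7) · (1 − 1/211) · (1 − 1/419)
       = 618863 · 526680/618863 = 526680.

526680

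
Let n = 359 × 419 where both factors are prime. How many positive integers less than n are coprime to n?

φ(359) = 359 − 1 = 358.
φ(419) = 419 − 1 = 418.
φ(150421) = 358 × 418 = 149644.

149644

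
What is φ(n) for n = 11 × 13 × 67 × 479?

3785760

φ(4589299) = 4589299 · (1 − 1/11) · (1 − 1/13) · (1 − 1/67) · (1 − 1/479)
       = 4589299 · 3785760/4589299 = 3785760.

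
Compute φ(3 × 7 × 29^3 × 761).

214757760

φ(3) = 3 − 1 = 2.
φ(7) = 7 − 1 = 6.
φ(29^3) = 29^3 − 29^2 = 24389 − 841 = 23548.
φ(761) = 761 − 1 = 760.
φ(389760609) = 2 × 6 × 23548 × 760 = 214757760.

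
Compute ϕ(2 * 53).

φ(106) = 106 · (1 − 1/2) · (1 − 1/53)
       = 106 · 52/106 = 52.

52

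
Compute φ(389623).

Prime factorization: 389623 = 13 · 17 · 41 · 43.
φ(389623) = 389623 · (1 − 1/13) · (1 − 1/17) · (1 − 1/41) · (1 − 1/43)
       = 389623 · 322560/389623 = 322560.

322560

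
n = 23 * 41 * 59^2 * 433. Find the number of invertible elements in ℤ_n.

1300907520

φ(23) = 23 − 1 = 22.
φ(41) = 41 − 1 = 40.
φ(59^2) = 59^2 − 59^1 = 3481 − 59 = 3422.
φ(433) = 433 − 1 = 432.
Since φ is multiplicative, φ(1421358439) = 22 · 40 · 3422 · 432 = 1300907520.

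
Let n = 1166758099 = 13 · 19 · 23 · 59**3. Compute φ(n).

959419296

φ(13) = 13 − 1 = 12.
φ(19) = 19 − 1 = 18.
φ(23) = 23 − 1 = 22.
φ(59^3) = 59^3 − 59^2 = 205379 − 3481 = 201898.
Multiply: 12 · 18 · 22 · 201898 = 959419296.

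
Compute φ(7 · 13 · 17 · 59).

φ(91273) = 91273 · (1 − 1/7) · (1 − 1/13) · (1 − 1/17) · (1 − 1/59)
       = 91273 · 66816/91273 = 66816.

66816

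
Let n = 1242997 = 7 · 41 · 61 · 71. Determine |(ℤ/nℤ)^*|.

1008000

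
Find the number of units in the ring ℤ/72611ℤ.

Prime factorization: 72611 = 7 · 11 · 23 · 41.
φ(72611) = 72611 · (1 − 1/7) · (1 − 1/11) · (1 − 1/23) · (1 − 1/41)
       = 72611 · 52800/72611 = 52800.

52800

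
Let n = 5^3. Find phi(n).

φ(125) = 125 · (1 − 1/5)
       = 125 · 4/5 = 100.

100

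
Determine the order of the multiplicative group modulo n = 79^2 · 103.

φ(642823) = 642823 · (1 − 1/79) · (1 − 1/103)
       = 642823 · 7956/8137 = 628524.

628524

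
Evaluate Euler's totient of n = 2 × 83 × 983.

φ(2) = 2 − 1 = 1.
φ(83) = 83 − 1 = 82.
φ(983) = 983 − 1 = 982.
Since φ is multiplicative, φ(163178) = 1 · 82 · 982 = 80524.

80524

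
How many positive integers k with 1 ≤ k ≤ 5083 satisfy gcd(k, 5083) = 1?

4224

Prime factorization: 5083 = 13 × 17 × 23.
φ(13) = 13 − 1 = 12.
φ(17) = 17 − 1 = 16.
φ(23) = 23 − 1 = 22.
Multiply: 12 · 16 · 22 = 4224.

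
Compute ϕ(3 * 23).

44

φ(69) = 69 · (1 − 1/3) · (1 − 1/23)
       = 69 · 44/69 = 44.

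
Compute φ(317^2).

φ(100489) = 100489 · (1 − 1/317)
       = 100489 · 316/317 = 100172.

100172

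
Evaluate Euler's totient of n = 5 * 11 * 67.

2640

φ(3685) = 3685 · (1 − 1/5) · (1 − 1/11) · (1 − 1/67)
       = 3685 · 2640/3685 = 2640.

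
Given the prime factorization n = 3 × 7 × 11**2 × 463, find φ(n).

609840

φ(1176483) = 1176483 · (1 − 1/3) · (1 − 1/7) · (1 − 1/11) · (1 − 1/463)
       = 1176483 · 55440/106953 = 609840.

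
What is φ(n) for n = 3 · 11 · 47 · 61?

55200

φ(3) = 3 − 1 = 2.
φ(11) = 11 − 1 = 10.
φ(47) = 47 − 1 = 46.
φ(61) = 61 − 1 = 60.
Since φ is multiplicative, φ(94611) = 2 · 10 · 46 · 60 = 55200.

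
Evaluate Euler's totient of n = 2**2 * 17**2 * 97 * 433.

φ(2^2) = 2^2 − 2^1 = 4 − 2 = 2.
φ(17^2) = 17^1·(17−1) = 17·16 = 272.
φ(97) = 97 − 1 = 96.
φ(433) = 433 − 1 = 432.
φ(48553156) = 2 × 272 × 96 × 432 = 22560768.

22560768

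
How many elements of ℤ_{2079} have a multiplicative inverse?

1080

Prime factorization: 2079 = 3**3 · 7 · 11.
φ(3^3) = 3^2·(3−1) = 9·2 = 18.
φ(7) = 7 − 1 = 6.
φ(11) = 11 − 1 = 10.
Since φ is multiplicative, φ(2079) = 18 · 6 · 10 = 1080.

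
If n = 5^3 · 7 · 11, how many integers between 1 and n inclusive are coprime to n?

φ(9625) = 9625 · (1 − 1/5) · (1 − 1/7) · (1 − 1/11)
       = 9625 · 240/385 = 6000.

6000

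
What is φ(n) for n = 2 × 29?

φ(2) = 2 − 1 = 1.
φ(29) = 29 − 1 = 28.
φ(58) = 1 × 28 = 28.

28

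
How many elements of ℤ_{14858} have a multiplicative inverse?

6336

Factor 14858: 14858 = 2 × 17 × 19 × 23.
φ(2) = 2 − 1 = 1.
φ(17) = 17 − 1 = 16.
φ(19) = 19 − 1 = 18.
φ(23) = 23 − 1 = 22.
Multiply: 1 · 16 · 18 · 22 = 6336.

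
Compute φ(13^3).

φ(13^3) = 13^2·(13−1) = 169·12 = 2028.

2028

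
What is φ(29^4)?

682892

φ(707281) = 707281 · (1 − 1/29)
       = 707281 · 28/29 = 682892.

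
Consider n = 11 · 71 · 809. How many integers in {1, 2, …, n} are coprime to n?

565600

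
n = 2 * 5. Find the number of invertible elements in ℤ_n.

4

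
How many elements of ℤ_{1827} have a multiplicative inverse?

1008

First factor: 1827 = 3**2 · 7 · 29.
φ(3^2) = 3^1·(3−1) = 3·2 = 6.
φ(7) = 7 − 1 = 6.
φ(29) = 29 − 1 = 28.
Since φ is multiplicative, φ(1827) = 6 · 6 · 28 = 1008.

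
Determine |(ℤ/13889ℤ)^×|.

12096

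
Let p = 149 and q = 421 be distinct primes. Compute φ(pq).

φ(n) = (p − 1)(q − 1) = (149−1)(421−1) = 148·420 = 62160.

62160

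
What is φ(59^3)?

φ(59^3) = 59^3 − 59^2 = 205379 − 3481 = 201898.

201898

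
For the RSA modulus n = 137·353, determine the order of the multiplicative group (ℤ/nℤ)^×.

47872

φ(n) = (p − 1)(q − 1) = (137−1)(353−1) = 136·352 = 47872.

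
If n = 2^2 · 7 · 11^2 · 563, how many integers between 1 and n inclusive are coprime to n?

741840

φ(1907444) = 1907444 · (1 − 1/2) · (1 − 1/7) · (1 − 1/11) · (1 − 1/563)
       = 1907444 · 33720/86702 = 741840.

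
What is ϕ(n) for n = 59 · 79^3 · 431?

12140742120

φ(59) = 59 − 1 = 58.
φ(79^3) = 79^2·(79−1) = 6241·78 = 486798.
φ(431) = 431 − 1 = 430.
φ(12537488731) = 58 × 486798 × 430 = 12140742120.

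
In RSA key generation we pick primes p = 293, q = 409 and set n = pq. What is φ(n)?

119136

φ(pq) = (p−1)(q−1) = 292 · 408 = 119136.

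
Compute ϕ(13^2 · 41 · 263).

φ(1822327) = 1822327 · (1 − 1/13) · (1 − 1/41) · (1 − 1/263)
       = 1822327 · 125760/140179 = 1634880.

1634880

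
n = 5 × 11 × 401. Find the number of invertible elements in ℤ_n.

16000

φ(22055) = 22055 · (1 − 1/5) · (1 − 1/11) · (1 − 1/401)
       = 22055 · 16000/22055 = 16000.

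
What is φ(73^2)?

φ(5329) = 5329 · (1 − 1/73)
       = 5329 · 72/73 = 5256.

5256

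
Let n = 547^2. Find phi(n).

φ(299209) = 299209 · (1 − 1/547)
       = 299209 · 546/547 = 298662.

298662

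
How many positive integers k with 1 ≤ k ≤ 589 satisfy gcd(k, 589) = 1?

540

589 = 19 * 31.
φ(19) = 19 − 1 = 18.
φ(31) = 31 − 1 = 30.
Multiply: 18 · 30 = 540.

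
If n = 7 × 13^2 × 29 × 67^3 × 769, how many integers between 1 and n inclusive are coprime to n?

5963327225856

φ(7934754429329) = 7934754429329 · (1 − 1/7) · (1 − 1/13) · (1 − 1/29) · (1 − 1/67) · (1 − 1/769)
       = 7934754429329 · 102187008/135969197 = 5963327225856.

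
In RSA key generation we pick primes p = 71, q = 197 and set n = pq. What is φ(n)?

13720

φ(71) = 71 − 1 = 70.
φ(197) = 197 − 1 = 196.
φ(13987) = 70 × 196 = 13720.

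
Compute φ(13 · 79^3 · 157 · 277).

251514896256

φ(278743049923) = 278743049923 · (1 − 1/13) · (1 − 1/79) · (1 − 1/157) · (1 − 1/277)
       = 278743049923 · 40300416/44663203 = 251514896256.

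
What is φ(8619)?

4992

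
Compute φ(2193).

First factor: 2193 = 3 × 17 × 43.
φ(3) = 3 − 1 = 2.
φ(17) = 17 − 1 = 16.
φ(43) = 43 − 1 = 42.
φ(2193) = 2 × 16 × 42 = 1344.

1344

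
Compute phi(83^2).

φ(83^2) = 83^1·(83−1) = 83·82 = 6806.

6806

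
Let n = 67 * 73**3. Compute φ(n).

25323408

φ(26064139) = 26064139 · (1 − 1/67) · (1 − 1/73)
       = 26064139 · 4752/4891 = 25323408.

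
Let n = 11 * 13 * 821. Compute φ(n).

98400

φ(11) = 11 − 1 = 10.
φ(13) = 13 − 1 = 12.
φ(821) = 821 − 1 = 820.
Multiply: 10 · 12 · 820 = 98400.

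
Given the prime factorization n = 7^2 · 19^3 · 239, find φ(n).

φ(7^2) = 7^2 − 7^1 = 49 − 7 = 42.
φ(19^3) = 19^2·(19−1) = 361·18 = 6498.
φ(239) = 239 − 1 = 238.
φ(80325749) = 42 × 6498 × 238 = 64954008.

64954008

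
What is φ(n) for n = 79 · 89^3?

54369744

φ(55692551) = 55692551 · (1 − 1/79) · (1 − 1/89)
       = 55692551 · 6864/7031 = 54369744.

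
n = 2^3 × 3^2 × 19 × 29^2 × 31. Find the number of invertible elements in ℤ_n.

φ(35665128) = 35665128 · (1 − 1/2) · (1 − 1/3) · (1 − 1/19) · (1 − 1/29) · (1 − 1/31)
       = 35665128 · 30240/102486 = 10523520.

10523520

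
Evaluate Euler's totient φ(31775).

24000

First factor: 31775 = 5^2 · 31 · 41.
φ(5^2) = 5^2 − 5^1 = 25 − 5 = 20.
φ(31) = 31 − 1 = 30.
φ(41) = 41 − 1 = 40.
Multiply: 20 · 30 · 40 = 24000.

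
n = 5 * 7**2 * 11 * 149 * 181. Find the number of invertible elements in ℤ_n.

φ(72681455) = 72681455 · (1 − 1/5) · (1 − 1/7) · (1 − 1/11) · (1 − 1/149) · (1 − 1/181)
       = 72681455 · 6393600/10383065 = 44755200.

44755200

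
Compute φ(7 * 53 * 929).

φ(344659) = 344659 · (1 − 1/7) · (1 − 1/53) · (1 − 1/929)
       = 344659 · 289536/344659 = 289536.

289536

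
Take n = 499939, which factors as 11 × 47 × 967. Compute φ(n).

444360

φ(499939) = 499939 · (1 − 1/11) · (1 − 1/47) · (1 − 1/967)
       = 499939 · 444360/499939 = 444360.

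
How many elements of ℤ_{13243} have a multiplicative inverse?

11520

Prime factorization: 13243 = 17 · 19 · 41.
φ(17) = 17 − 1 = 16.
φ(19) = 19 − 1 = 18.
φ(41) = 41 − 1 = 40.
Since φ is multiplicative, φ(13243) = 16 · 18 · 40 = 11520.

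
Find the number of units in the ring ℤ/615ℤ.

320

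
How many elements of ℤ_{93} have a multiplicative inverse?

60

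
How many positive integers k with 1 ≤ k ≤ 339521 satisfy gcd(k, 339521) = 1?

Factor 339521: 339521 = 7**2 · 13**2 · 41.
φ(339521) = 339521 · (1 − 1/7) · (1 − 1/13) · (1 − 1/41)
       = 339521 · 2880/3731 = 262080.

262080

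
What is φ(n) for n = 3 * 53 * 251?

26000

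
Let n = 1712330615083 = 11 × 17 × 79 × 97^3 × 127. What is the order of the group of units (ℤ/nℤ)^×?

1420364574720

φ(11) = 11 − 1 = 10.
φ(17) = 17 − 1 = 16.
φ(79) = 79 − 1 = 78.
φ(97^3) = 97^2·(97−1) = 9409·96 = 903264.
φ(127) = 127 − 1 = 126.
Multiply: 10 · 16 · 78 · 903264 · 126 = 1420364574720.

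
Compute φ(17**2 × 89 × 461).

11010560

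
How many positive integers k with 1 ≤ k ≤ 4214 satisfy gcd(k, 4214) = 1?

1764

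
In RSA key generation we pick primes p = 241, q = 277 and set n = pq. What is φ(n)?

66240

φ(pq) = (p−1)(q−1) = 240 · 276 = 66240.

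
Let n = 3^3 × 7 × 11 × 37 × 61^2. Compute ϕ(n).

142300800

φ(3^3) = 3^3 − 3^2 = 27 − 9 = 18.
φ(7) = 7 − 1 = 6.
φ(11) = 11 − 1 = 10.
φ(37) = 37 − 1 = 36.
φ(61^2) = 61^2 − 61^1 = 3721 − 61 = 3660.
φ(286230483) = 18 × 6 × 10 × 36 × 3660 = 142300800.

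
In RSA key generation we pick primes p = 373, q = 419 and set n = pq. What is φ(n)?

155496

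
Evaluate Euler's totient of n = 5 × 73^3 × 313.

φ(608811605) = 608811605 · (1 − 1/5) · (1 − 1/73) · (1 − 1/313)
       = 608811605 · 89856/114245 = 478842624.

478842624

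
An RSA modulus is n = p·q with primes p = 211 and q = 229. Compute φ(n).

φ(211) = 211 − 1 = 210.
φ(229) = 229 − 1 = 228.
Since φ is multiplicative, φ(48319) = 210 · 228 = 47880.

47880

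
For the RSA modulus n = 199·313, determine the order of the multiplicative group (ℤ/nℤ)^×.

61776

φ(199) = 199 − 1 = 198.
φ(313) = 313 − 1 = 312.
φ(62287) = 198 × 312 = 61776.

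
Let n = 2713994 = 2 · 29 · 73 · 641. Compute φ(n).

φ(2713994) = 2713994 · (1 − 1/2) · (1 − 1/29) · (1 − 1/73) · (1 − 1/641)
       = 2713994 · 1290240/2713994 = 1290240.

1290240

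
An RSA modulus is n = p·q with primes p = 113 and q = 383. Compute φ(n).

φ(113) = 113 − 1 = 112.
φ(383) = 383 − 1 = 382.
Since φ is multiplicative, φ(43279) = 112 · 382 = 42784.

42784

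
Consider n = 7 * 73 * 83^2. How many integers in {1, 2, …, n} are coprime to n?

2940192

φ(7) = 7 − 1 = 6.
φ(73) = 73 − 1 = 72.
φ(83^2) = 83^1·(83−1) = 83·82 = 6806.
φ(3520279) = 6 × 72 × 6806 = 2940192.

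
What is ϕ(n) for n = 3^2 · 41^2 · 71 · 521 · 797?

285108096000

φ(3^2) = 3^1·(3−1) = 3·2 = 6.
φ(41^2) = 41^1·(41−1) = 41·40 = 1640.
φ(71) = 71 − 1 = 70.
φ(521) = 521 − 1 = 520.
φ(797) = 797 − 1 = 796.
φ(446030560683) = 6 × 1640 × 70 × 520 × 796 = 285108096000.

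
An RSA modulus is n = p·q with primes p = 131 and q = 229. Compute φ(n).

φ(pq) = (p−1)(q−1) = 130 · 228 = 29640.

29640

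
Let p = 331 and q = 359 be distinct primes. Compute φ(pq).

φ(118829) = 118829 · (1 − 1/331) · (1 − 1/359)
       = 118829 · 118140/118829 = 118140.

118140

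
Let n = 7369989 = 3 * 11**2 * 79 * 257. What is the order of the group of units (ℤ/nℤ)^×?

φ(7369989) = 7369989 · (1 − 1/3) · (1 − 1/11) · (1 − 1/79) · (1 − 1/257)
       = 7369989 · 399360/669999 = 4392960.

4392960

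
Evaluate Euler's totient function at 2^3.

4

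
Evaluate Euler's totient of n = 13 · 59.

696

φ(767) = 767 · (1 − 1/13) · (1 − 1/59)
       = 767 · 696/767 = 696.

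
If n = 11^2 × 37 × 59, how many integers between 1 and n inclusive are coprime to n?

229680

φ(264143) = 264143 · (1 − 1/11) · (1 − 1/37) · (1 − 1/59)
       = 264143 · 20880/24013 = 229680.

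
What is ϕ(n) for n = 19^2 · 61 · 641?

13132800

φ(14115461) = 14115461 · (1 − 1/19) · (1 − 1/61) · (1 − 1/641)
       = 14115461 · 691200/742919 = 13132800.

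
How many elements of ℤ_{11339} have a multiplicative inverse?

9856

Prime factorization: 11339 = 17 · 23 · 29.
φ(11339) = 11339 · (1 − 1/17) · (1 − 1/23) · (1 − 1/29)
       = 11339 · 9856/11339 = 9856.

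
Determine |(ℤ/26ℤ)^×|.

12

First factor: 26 = 2 * 13.
φ(26) = 26 · (1 − 1/2) · (1 − 1/13)
       = 26 · 12/26 = 12.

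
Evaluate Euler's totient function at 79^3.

486798

φ(79^3) = 79^3 − 79^2 = 493039 − 6241 = 486798.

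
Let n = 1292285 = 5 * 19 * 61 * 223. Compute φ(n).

959040

φ(1292285) = 1292285 · (1 − 1/5) · (1 − 1/19) · (1 − 1/61) · (1 − 1/223)
       = 1292285 · 959040/1292285 = 959040.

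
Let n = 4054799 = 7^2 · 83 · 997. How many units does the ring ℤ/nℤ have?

φ(4054799) = 4054799 · (1 − 1/7) · (1 − 1/83) · (1 − 1/997)
       = 4054799 · 490032/579257 = 3430224.

3430224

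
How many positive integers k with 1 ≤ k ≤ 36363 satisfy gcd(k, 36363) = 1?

21120

Prime factorization: 36363 = 3 · 17 · 23 · 31.
φ(36363) = 36363 · (1 − 1/3) · (1 − 1/17) · (1 − 1/23) · (1 − 1/31)
       = 36363 · 21120/36363 = 21120.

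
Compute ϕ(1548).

504

Prime factorization: 1548 = 2^2 · 3^2 · 43.
φ(2^2) = 2^2 − 2^1 = 4 − 2 = 2.
φ(3^2) = 3^1·(3−1) = 3·2 = 6.
φ(43) = 43 − 1 = 42.
Multiply: 2 · 6 · 42 = 504.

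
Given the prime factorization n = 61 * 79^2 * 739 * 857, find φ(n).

233562476160

φ(241106699423) = 241106699423 · (1 − 1/61) · (1 − 1/79) · (1 − 1/739) · (1 − 1/857)
       = 241106699423 · 2956487040/3051983537 = 233562476160.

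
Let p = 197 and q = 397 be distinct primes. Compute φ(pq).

77616

For distinct primes, φ(pq) = (p−1)(q−1) = 196 × 396 = 77616.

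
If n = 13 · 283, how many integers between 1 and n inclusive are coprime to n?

3384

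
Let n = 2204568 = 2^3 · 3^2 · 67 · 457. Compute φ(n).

φ(2204568) = 2204568 · (1 − 1/2) · (1 − 1/3) · (1 − 1/67) · (1 − 1/457)
       = 2204568 · 60192/183714 = 722304.

722304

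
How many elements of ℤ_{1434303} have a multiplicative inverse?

823680

Prime factorization: 1434303 = 3^2 × 13^2 × 23 × 41.
φ(1434303) = 1434303 · (1 − 1/3) · (1 − 1/13) · (1 − 1/23) · (1 − 1/41)
       = 1434303 · 21120/36777 = 823680.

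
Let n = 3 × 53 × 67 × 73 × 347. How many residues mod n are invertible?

φ(3) = 3 − 1 = 2.
φ(53) = 53 − 1 = 52.
φ(67) = 67 − 1 = 66.
φ(73) = 73 − 1 = 72.
φ(347) = 347 − 1 = 346.
Since φ is multiplicative, φ(269851143) = 2 · 52 · 66 · 72 · 346 = 170995968.

170995968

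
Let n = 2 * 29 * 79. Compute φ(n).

2184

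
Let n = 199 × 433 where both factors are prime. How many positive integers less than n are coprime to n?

φ(199) = 199 − 1 = 198.
φ(433) = 433 − 1 = 432.
Since φ is multiplicative, φ(86167) = 198 · 432 = 85536.

85536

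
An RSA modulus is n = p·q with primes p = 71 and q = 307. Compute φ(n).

φ(71) = 71 − 1 = 70.
φ(307) = 307 − 1 = 306.
Since φ is multiplicative, φ(21797) = 70 · 306 = 21420.

21420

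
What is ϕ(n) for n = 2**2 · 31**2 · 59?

107880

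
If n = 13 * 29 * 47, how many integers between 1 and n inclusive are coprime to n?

15456

φ(17719) = 17719 · (1 − 1/13) · (1 − 1/29) · (1 − 1/47)
       = 17719 · 15456/17719 = 15456.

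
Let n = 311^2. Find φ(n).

φ(311^2) = 311^1·(311−1) = 311·310 = 96410.

96410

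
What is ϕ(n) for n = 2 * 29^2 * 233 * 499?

φ(195561094) = 195561094 · (1 − 1/2) · (1 − 1/29) · (1 − 1/233) · (1 − 1/499)
       = 195561094 · 3235008/6743486 = 93815232.

93815232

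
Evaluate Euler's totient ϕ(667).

667 = 23 · 29.
φ(23) = 23 − 1 = 22.
φ(29) = 29 − 1 = 28.
φ(667) = 22 × 28 = 616.

616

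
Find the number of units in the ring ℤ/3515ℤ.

Factor 3515: 3515 = 5 · 19 · 37.
φ(3515) = 3515 · (1 − 1/5) · (1 − 1/19) · (1 − 1/37)
       = 3515 · 2592/3515 = 2592.

2592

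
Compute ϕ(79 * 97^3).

φ(72101167) = 72101167 · (1 − 1/79) · (1 − 1/97)
       = 72101167 · 7488/7663 = 70454592.

70454592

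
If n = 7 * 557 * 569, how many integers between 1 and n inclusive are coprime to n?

1894848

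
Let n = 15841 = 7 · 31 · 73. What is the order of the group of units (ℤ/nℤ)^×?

12960

φ(7) = 7 − 1 = 6.
φ(31) = 31 − 1 = 30.
φ(73) = 73 − 1 = 72.
Multiply: 6 · 30 · 72 = 12960.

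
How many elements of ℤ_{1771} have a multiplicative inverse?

1320

1771 = 7 · 11 · 23.
φ(1771) = 1771 · (1 − 1/7) · (1 − 1/11) · (1 − 1/23)
       = 1771 · 1320/1771 = 1320.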